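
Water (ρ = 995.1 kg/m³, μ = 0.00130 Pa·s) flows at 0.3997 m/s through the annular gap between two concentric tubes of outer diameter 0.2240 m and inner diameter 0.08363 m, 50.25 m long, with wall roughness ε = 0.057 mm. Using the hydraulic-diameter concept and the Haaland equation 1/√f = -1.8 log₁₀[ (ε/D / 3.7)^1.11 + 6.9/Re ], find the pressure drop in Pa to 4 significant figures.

ΔP ≈ 642.6 Pa

Hydraulic diameter D_h = 4A/P = D_o - D_i = 0.224 - 0.08363 = 0.1404 m.
Re = ρVD_h/μ = 995.1·0.3997·0.1404/0.0013 = 4.295e+04.
ε/D_h = 5.7e-05/0.1404 = 0.000406; Haaland gives 1/√f = -1.8 log₁₀[4.03e-05+0.000161] = 6.655, so f = 0.02258.
ΔP = f(L/D_h)(ρV²/2) = 0.02258·50.25/0.1404·79.49 = 642.6 Pa.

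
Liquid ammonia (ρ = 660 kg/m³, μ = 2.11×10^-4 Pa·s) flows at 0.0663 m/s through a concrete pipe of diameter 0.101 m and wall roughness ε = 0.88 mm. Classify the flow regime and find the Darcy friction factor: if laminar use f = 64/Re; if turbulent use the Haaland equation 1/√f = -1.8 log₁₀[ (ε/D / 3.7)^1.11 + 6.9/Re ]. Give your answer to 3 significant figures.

Re = ρVD/μ = 660·0.0663·0.101/0.000211 = 2.095e+04.
Re > 4000 → turbulent. ε/D = 0.00088/0.101 = 0.00871; Haaland: 1/√f = -1.8 log₁₀[0.00121 + 0.000329] = 5.063, so f = 0.03902.

f ≈ 0.0390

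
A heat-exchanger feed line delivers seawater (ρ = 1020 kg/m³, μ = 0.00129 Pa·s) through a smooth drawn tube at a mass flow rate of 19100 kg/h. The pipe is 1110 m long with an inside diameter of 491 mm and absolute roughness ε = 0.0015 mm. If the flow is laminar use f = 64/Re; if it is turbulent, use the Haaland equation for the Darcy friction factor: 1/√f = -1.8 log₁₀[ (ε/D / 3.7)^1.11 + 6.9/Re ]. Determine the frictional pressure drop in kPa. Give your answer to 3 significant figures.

ṁ = 19100 kg/h = 19100/3600 = 5.306 kg/s.
A = πD²/4 = π(0.491)²/4 = 0.1893 m²; mean velocity V = ṁ/(ρA) = 5.306/(1020 · 0.1893) = 0.02747 m/s.
Reynolds number Re = ρVD/μ = 1020 · 0.02747 · 0.491 / 0.00129 = 1.067e+04.
Re > 4000 → turbulent. Relative roughness ε/D = 1.5e-06/0.491 = 3.05e-06. Haaland: 1/√f = -1.8 log₁₀[(3.05e-06/3.7)^1.11 + 6.9/1.067e+04] = -1.8 log₁₀[1.77e-07 + 0.000647] = 5.74, so f = 0.03035.
Darcy-Weisbach: ΔP = f(L/D)(ρV²/2) = 0.03035·(1110/0.491)·(1020·0.02747²/2) = 0.03035·2261·0.3849 = 26.41 Pa.
ΔP = 26.41 Pa = 0.0264 kPa.

ΔP ≈ 0.0264 kPa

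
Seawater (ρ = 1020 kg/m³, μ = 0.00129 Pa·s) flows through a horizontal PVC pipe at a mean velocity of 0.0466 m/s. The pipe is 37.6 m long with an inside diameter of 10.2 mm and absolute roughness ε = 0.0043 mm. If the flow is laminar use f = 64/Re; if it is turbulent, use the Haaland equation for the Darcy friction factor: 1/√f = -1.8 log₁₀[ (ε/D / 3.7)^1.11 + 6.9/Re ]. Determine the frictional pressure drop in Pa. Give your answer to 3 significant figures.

Reynolds number Re = ρVD/μ = 1020 · 0.0466 · 0.0102 / 0.00129 = 375.8.
Re < 2300 → laminar flow, so f = 64/Re = 64/375.8 = 0.1703 (the turbulent correlation is not needed).
Darcy-Weisbach: ΔP = f(L/D)(ρV²/2) = 0.1703·(37.6/0.0102)·(1020·0.0466²/2) = 0.1703·3686·1.107 = 695.2 Pa.

ΔP ≈ 695 Pa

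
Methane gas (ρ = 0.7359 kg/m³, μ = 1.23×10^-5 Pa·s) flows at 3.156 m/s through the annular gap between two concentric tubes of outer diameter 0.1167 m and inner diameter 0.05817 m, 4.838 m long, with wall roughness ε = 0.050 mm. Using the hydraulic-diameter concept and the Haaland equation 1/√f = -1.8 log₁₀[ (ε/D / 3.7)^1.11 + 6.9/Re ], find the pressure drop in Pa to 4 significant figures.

ΔP ≈ 9.453 Pa

Hydraulic diameter D_h = 4A/P = D_o - D_i = 0.1167 - 0.05817 = 0.05853 m.
Re = ρVD_h/μ = 0.7359·3.156·0.05853/1.23e-05 = 1.105e+04.
ε/D_h = 5e-05/0.05853 = 0.000854; Haaland gives 1/√f = -1.8 log₁₀[9.19e-05+0.000624] = 5.661, so f = 0.03121.
ΔP = f(L/D_h)(ρV²/2) = 0.03121·4.838/0.05853·3.665 = 9.453 Pa.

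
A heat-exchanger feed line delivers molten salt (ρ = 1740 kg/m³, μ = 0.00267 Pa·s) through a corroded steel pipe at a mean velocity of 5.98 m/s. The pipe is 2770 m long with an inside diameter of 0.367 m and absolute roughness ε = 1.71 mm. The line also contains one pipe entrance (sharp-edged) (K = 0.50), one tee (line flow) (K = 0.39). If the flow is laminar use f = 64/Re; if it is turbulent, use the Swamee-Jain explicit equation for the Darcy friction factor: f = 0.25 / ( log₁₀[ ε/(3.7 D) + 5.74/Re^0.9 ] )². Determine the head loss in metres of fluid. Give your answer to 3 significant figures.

Reynolds number Re = ρVD/μ = 1740 · 5.98 · 0.367 / 0.00267 = 1.43e+06.
Re > 4000 → turbulent. Relative roughness ε/D = 0.00171/0.367 = 0.00466. Swamee-Jain: f = 0.25/(log₁₀[0.00466/3.7 + 5.74/1.43e+06^0.9])² = 0.25/(log₁₀[0.00126 + 1.66e-05])² = 0.25/(-2.894)² = 0.02985.
Total minor-loss coefficient ΣK = 1·0.5 + 1·0.39 = 0.89.
ΔP = [f·L/D + ΣK]·(ρV²/2) = [0.02985·2770/0.367 + 0.89]·(1740·5.98²/2) = [225.3 + 0.89]·3.111e+04 = 7.036e+06 Pa.
Head loss h_f = ΔP/(ρg) = 7.036e+06/(1740·9.81) = 412 m.

h_f ≈ 412 m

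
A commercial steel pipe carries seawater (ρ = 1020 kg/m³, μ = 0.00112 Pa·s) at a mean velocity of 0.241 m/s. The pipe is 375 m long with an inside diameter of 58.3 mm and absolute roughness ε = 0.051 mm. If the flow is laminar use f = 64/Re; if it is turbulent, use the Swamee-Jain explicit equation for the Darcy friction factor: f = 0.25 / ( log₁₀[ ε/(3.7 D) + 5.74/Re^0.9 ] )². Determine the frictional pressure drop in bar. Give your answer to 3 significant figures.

Reynolds number Re = ρVD/μ = 1020 · 0.241 · 0.0583 / 0.00112 = 1.28e+04.
Re > 4000 → turbulent. Relative roughness ε/D = 5.1e-05/0.0583 = 0.000875. Swamee-Jain: f = 0.25/(log₁₀[0.000875/3.7 + 5.74/1.28e+04^0.9])² = 0.25/(log₁₀[0.000236 + 0.00115])² = 0.25/(-2.857)² = 0.03064.
Darcy-Weisbach: ΔP = f(L/D)(ρV²/2) = 0.03064·(375/0.0583)·(1020·0.241²/2) = 0.03064·6432·29.62 = 5837 Pa.
ΔP = 5837 Pa = 0.0584 bar.

ΔP ≈ 0.0584 bar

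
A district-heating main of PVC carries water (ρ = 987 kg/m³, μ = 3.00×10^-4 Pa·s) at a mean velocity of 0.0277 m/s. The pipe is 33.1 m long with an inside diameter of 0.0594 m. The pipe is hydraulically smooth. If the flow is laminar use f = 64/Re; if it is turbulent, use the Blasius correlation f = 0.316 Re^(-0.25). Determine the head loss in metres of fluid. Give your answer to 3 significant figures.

Reynolds number Re = ρVD/μ = 987 · 0.0277 · 0.0594 / 0.0003 = 5413.
Re > 4000 → turbulent. Smooth-pipe (Blasius): f = 0.316 Re^(-0.25) = 0.316/(5413)^0.25 = 0.03684.
Darcy-Weisbach: ΔP = f(L/D)(ρV²/2) = 0.03684·(33.1/0.0594)·(987·0.0277²/2) = 0.03684·557.2·0.3787 = 7.773 Pa.
Head loss h_f = ΔP/(ρg) = 7.773/(987·9.81) = 8.03×10^-4 m.

h_f ≈ 8.03×10^-4 m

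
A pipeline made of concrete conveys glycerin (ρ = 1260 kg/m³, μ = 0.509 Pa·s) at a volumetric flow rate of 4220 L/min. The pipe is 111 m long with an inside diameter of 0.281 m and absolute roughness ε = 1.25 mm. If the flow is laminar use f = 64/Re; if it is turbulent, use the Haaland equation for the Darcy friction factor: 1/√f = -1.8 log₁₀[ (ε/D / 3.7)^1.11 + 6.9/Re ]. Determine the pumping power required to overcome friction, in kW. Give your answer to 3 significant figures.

Q = 4220 L/min = 4220/60000 = 0.07033 m³/s.
Cross-sectional area A = πD²/4 = π(0.281)²/4 = 0.06202 m²; mean velocity V = Q/A = 0.07033/0.06202 = 1.134 m/s.
Reynolds number Re = ρVD/μ = 1260 · 1.134 · 0.281 / 0.509 = 788.9.
Re < 2300 → laminar flow, so f = 64/Re = 64/788.9 = 0.08113 (the turbulent correlation is not needed).
Darcy-Weisbach: ΔP = f(L/D)(ρV²/2) = 0.08113·(111/0.281)·(1260·1.134²/2) = 0.08113·395·810.3 = 2.597e+04 Pa.
Pumping power P = QΔP = 0.07033·2.597e+04 = 1826 W = 1.83 kW.

P ≈ 1.83 kW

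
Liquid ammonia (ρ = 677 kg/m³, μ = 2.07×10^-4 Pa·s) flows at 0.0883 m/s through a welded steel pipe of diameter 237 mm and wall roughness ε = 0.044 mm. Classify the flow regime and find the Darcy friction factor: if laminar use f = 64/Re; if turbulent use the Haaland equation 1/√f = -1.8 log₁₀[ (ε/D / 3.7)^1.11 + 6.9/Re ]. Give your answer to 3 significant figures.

f ≈ 0.0200

Re = ρVD/μ = 677·0.0883·0.237/0.000207 = 6.844e+04.
Re > 4000 → turbulent. ε/D = 4.4e-05/0.237 = 0.000186; Haaland: 1/√f = -1.8 log₁₀[1.69e-05 + 0.000101] = 7.073, so f = 0.01999.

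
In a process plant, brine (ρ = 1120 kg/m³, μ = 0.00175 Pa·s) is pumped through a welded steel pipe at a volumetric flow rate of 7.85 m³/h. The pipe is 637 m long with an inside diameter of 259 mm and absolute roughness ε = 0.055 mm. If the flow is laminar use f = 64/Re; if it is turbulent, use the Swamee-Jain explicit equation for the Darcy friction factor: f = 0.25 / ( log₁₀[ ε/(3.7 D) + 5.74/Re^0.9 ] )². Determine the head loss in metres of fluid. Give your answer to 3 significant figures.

Q = 7.85 m³/h = 7.85/3600 = 0.002181 m³/s.
Cross-sectional area A = πD²/4 = π(0.259)²/4 = 0.05269 m²; mean velocity V = Q/A = 0.002181/0.05269 = 0.04139 m/s.
Reynolds number Re = ρVD/μ = 1120 · 0.04139 · 0.259 / 0.00175 = 6861.
Re > 4000 → turbulent. Relative roughness ε/D = 5.5e-05/0.259 = 0.000212. Swamee-Jain: f = 0.25/(log₁₀[0.000212/3.7 + 5.74/6861^0.9])² = 0.25/(log₁₀[5.74e-05 + 0.00202])² = 0.25/(-2.682)² = 0.03476.
Darcy-Weisbach: ΔP = f(L/D)(ρV²/2) = 0.03476·(637/0.259)·(1120·0.04139²/2) = 0.03476·2459·0.9593 = 82.02 Pa.
Head loss h_f = ΔP/(ρg) = 82.02/(1120·9.81) = 0.00746 m.

h_f ≈ 0.00746 m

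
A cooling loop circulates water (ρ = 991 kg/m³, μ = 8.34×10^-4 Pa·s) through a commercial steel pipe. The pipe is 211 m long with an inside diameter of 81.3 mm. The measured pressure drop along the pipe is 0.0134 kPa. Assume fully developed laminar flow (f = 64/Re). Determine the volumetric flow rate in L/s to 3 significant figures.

For laminar flow, f = 64/Re with Re = ρVD/μ, so Darcy-Weisbach reduces to ΔP = 32μLV/D². Solving for V: V = ΔP·D²/(32μL) = 13.4·(0.0813)²/(32·0.000834·211) = 0.01573 m/s.
Check: Re = ρVD/μ = 991·0.01573·0.0813/0.000834 = 1519 < 2300, so the laminar assumption holds.
Q = V·A = 0.01573·(π/4·0.0813²) = 8.165e-05 m³/s = 0.0817 L/s.

Q ≈ 0.0817 L/s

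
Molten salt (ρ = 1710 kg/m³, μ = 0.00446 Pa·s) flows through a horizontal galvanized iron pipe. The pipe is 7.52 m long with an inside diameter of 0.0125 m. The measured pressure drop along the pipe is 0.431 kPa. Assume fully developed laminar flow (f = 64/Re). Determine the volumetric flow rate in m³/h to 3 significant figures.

For laminar flow, f = 64/Re with Re = ρVD/μ, so Darcy-Weisbach reduces to ΔP = 32μLV/D². Solving for V: V = ΔP·D²/(32μL) = 431·(0.0125)²/(32·0.00446·7.52) = 0.06275 m/s.
Check: Re = ρVD/μ = 1710·0.06275·0.0125/0.00446 = 300.7 < 2300, so the laminar assumption holds.
Q = V·A = 0.06275·(π/4·0.0125²) = 7.7e-06 m³/s = 0.0277 m³/h.

Q ≈ 0.0277 m³/h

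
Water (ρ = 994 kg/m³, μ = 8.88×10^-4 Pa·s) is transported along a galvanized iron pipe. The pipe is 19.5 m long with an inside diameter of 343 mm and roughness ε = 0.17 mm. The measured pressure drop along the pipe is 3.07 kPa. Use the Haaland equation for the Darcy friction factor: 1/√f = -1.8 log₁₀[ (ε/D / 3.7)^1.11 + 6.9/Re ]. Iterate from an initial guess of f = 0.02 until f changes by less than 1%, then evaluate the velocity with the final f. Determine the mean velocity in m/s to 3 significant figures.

V ≈ 2.52 m/s

Rearranging Darcy-Weisbach: V = √(2·ΔP·D/(f·L·ρ)). With ε/D = 0.00017/0.343 = 0.000496, iterate starting from f = 0.02:
  f = 0.02 → V = √(2·3070·0.343/(0.02·19.5·994)) = 2.331 m/s; Re = ρVD/μ = 8.949e+05; f → 0.01719
  f = 0.01719 → V = 2.514 m/s; Re = 9.652e+05; f → 0.01716
Converged (Δf/f < 1%). With the final f = 0.01716: V = √(2·3070·0.343/(0.01716·19.5·994)) = 2.516 m/s.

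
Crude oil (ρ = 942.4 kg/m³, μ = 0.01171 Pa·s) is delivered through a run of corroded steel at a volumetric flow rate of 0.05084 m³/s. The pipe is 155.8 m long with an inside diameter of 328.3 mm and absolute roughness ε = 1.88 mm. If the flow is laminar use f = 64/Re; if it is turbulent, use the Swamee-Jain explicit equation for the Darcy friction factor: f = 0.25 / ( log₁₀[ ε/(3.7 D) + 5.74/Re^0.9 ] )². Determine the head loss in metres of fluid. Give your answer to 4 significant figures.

Cross-sectional area A = πD²/4 = π(0.3283)²/4 = 0.08465 m²; mean velocity V = Q/A = 0.05084/0.08465 = 0.6006 m/s.
Reynolds number Re = ρVD/μ = 942.4 · 0.6006 · 0.3283 / 0.0117 = 1.587e+04.
Re > 4000 → turbulent. Relative roughness ε/D = 0.00188/0.3283 = 0.00573. Swamee-Jain: f = 0.25/(log₁₀[0.00573/3.7 + 5.74/1.587e+04^0.9])² = 0.25/(log₁₀[0.00155 + 0.000952])² = 0.25/(-2.602)² = 0.03692.
Darcy-Weisbach: ΔP = f(L/D)(ρV²/2) = 0.03692·(155.8/0.3283)·(942.4·0.6006²/2) = 0.03692·474.6·170 = 2978 Pa.
Head loss h_f = ΔP/(ρg) = 2978/(942.4·9.81) = 0.3221 m.

h_f ≈ 0.3221 m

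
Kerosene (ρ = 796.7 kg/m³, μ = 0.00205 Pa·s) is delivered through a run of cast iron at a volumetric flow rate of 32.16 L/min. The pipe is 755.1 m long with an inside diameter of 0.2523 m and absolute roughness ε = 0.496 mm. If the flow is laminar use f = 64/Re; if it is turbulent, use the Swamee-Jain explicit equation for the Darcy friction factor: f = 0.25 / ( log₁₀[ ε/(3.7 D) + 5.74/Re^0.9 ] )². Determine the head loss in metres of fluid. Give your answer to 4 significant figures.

Q = 32.16 L/min = 32.16/60000 = 0.000536 m³/s.
Cross-sectional area A = πD²/4 = π(0.2523)²/4 = 0.04999 m²; mean velocity V = Q/A = 0.000536/0.04999 = 0.01072 m/s.
Reynolds number Re = ρVD/μ = 796.7 · 0.01072 · 0.2523 / 0.00205 = 1051.
Re < 2300 → laminar flow, so f = 64/Re = 64/1051 = 0.06088 (the turbulent correlation is not needed).
Darcy-Weisbach: ΔP = f(L/D)(ρV²/2) = 0.06088·(755.1/0.2523)·(796.7·0.01072²/2) = 0.06088·2993·0.04579 = 8.343 Pa.
Head loss h_f = ΔP/(ρg) = 8.343/(796.7·9.81) = 0.001067 m.

h_f ≈ 0.001067 m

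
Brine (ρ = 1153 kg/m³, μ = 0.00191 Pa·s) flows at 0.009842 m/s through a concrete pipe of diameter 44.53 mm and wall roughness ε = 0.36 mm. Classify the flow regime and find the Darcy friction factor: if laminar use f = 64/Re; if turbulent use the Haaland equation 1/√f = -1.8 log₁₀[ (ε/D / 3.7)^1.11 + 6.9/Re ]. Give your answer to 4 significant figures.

f ≈ 0.2419

Re = ρVD/μ = 1153·0.009842·0.04453/0.00191 = 264.6.
Re < 2300 → laminar, so f = 64/Re = 0.2419 (roughness is irrelevant in laminar flow).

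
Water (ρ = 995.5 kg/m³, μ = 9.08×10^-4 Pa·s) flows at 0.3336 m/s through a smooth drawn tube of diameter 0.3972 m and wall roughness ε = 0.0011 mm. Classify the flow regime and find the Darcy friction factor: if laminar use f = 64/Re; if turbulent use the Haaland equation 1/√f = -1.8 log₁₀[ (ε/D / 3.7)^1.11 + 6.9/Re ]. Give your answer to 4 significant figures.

f ≈ 0.01652

Re = ρVD/μ = 995.5·0.3336·0.3972/0.000908 = 1.453e+05.
Re > 4000 → turbulent. ε/D = 1.1e-06/0.3972 = 2.77e-06; Haaland: 1/√f = -1.8 log₁₀[1.59e-07 + 4.75e-05] = 7.779, so f = 0.01652.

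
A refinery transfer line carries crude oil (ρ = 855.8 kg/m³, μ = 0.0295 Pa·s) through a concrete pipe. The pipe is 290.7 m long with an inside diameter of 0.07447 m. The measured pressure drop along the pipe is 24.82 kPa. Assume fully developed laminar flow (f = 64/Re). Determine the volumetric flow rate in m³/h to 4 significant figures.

Q ≈ 7.865 m³/h

For laminar flow, f = 64/Re with Re = ρVD/μ, so Darcy-Weisbach reduces to ΔP = 32μLV/D². Solving for V: V = ΔP·D²/(32μL) = 2.482e+04·(0.07447)²/(32·0.0295·290.7) = 0.5016 m/s.
Check: Re = ρVD/μ = 855.8·0.5016·0.07447/0.0295 = 1084 < 2300, so the laminar assumption holds.
Q = V·A = 0.5016·(π/4·0.07447²) = 0.002185 m³/s = 7.865 m³/h.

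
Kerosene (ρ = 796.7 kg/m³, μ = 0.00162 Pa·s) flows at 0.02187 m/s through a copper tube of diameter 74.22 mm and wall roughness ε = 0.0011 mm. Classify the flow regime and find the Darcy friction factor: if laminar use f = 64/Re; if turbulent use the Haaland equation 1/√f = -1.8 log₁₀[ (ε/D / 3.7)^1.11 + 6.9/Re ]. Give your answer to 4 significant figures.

Re = ρVD/μ = 796.7·0.02187·0.07422/0.00162 = 798.3.
Re < 2300 → laminar, so f = 64/Re = 0.08017 (roughness is irrelevant in laminar flow).

f ≈ 0.08017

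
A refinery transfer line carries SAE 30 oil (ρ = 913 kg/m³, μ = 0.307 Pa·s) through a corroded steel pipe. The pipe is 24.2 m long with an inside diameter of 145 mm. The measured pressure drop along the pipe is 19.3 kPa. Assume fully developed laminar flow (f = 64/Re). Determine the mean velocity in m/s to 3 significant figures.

V ≈ 1.71 m/s

For laminar flow, f = 64/Re with Re = ρVD/μ, so Darcy-Weisbach reduces to ΔP = 32μLV/D². Solving for V: V = ΔP·D²/(32μL) = 1.93e+04·(0.145)²/(32·0.307·24.2) = 1.707 m/s.
Check: Re = ρVD/μ = 913·1.707·0.145/0.307 = 736 < 2300, so the laminar assumption holds.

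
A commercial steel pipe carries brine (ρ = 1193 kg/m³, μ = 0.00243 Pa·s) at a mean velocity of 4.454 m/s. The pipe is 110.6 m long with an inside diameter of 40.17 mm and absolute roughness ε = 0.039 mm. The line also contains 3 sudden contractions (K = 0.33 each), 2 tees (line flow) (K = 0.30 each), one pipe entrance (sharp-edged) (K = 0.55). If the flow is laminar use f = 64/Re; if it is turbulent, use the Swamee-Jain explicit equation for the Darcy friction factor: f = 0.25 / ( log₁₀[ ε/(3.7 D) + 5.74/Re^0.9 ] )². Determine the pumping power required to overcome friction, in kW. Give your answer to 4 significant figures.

P ≈ 4.286 kW

Reynolds number Re = ρVD/μ = 1193 · 4.454 · 0.04017 / 0.00243 = 8.784e+04.
Re > 4000 → turbulent. Relative roughness ε/D = 3.9e-05/0.04017 = 0.000971. Swamee-Jain: f = 0.25/(log₁₀[0.000971/3.7 + 5.74/8.784e+04^0.9])² = 0.25/(log₁₀[0.000262 + 0.000204])² = 0.25/(-3.331)² = 0.02253.
Total minor-loss coefficient ΣK = 3·0.33 + 2·0.3 + 1·0.55 = 2.14.
ΔP = [f·L/D + ΣK]·(ρV²/2) = [0.02253·110.6/0.04017 + 2.14]·(1193·4.454²/2) = [62.03 + 2.14]·1.183e+04 = 7.593e+05 Pa.
Q = V·A = 4.454·0.001267 = 0.005645 m³/s.
Pumping power P = QΔP = 0.005645·7.593e+05 = 4286.1 W = 4.286 kW.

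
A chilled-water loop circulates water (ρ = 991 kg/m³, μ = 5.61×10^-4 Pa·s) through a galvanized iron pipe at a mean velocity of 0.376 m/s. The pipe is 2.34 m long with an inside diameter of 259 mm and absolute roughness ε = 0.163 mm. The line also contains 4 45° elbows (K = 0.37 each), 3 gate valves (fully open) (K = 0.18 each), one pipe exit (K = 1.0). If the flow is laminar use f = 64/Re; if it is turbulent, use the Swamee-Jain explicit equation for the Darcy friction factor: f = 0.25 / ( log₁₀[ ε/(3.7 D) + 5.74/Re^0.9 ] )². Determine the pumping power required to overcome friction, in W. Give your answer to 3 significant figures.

P ≈ 4.44 W

Reynolds number Re = ρVD/μ = 991 · 0.376 · 0.259 / 0.000561 = 1.72e+05.
Re > 4000 → turbulent. Relative roughness ε/D = 0.000163/0.259 = 0.000629. Swamee-Jain: f = 0.25/(log₁₀[0.000629/3.7 + 5.74/1.72e+05^0.9])² = 0.25/(log₁₀[0.00017 + 0.000111])² = 0.25/(-3.551)² = 0.01983.
Total minor-loss coefficient ΣK = 4·0.37 + 3·0.18 + 1·1 = 3.02.
ΔP = [f·L/D + ΣK]·(ρV²/2) = [0.01983·2.34/0.259 + 3.02]·(991·0.376²/2) = [0.1792 + 3.02]·70.05 = 224.1 Pa.
Q = V·A = 0.376·0.05269 = 0.01981 m³/s.
Pumping power P = QΔP = 0.01981·224.1 = 4.440 W = 4.44 W.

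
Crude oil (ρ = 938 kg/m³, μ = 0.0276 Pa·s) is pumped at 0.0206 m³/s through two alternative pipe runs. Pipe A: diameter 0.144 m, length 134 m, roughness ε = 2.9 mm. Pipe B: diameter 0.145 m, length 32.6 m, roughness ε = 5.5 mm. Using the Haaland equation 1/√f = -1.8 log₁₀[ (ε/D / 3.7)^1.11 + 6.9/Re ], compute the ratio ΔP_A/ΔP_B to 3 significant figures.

ΔP_A/ΔP_B ≈ 3.43

Pipe A: V = Q/A = 0.0206/0.01629 = 1.265 m/s; Re = 6190; ε/D = 0.0201; Haaland → f = 0.05455; ΔP_A = f(L/D)(ρV²/2) = 3.809e+04 Pa.
Pipe B: V = Q/A = 0.0206/0.01651 = 1.248 m/s; Re = 6148; ε/D = 0.0379; Haaland → f = 0.06767; ΔP_B = f(L/D)(ρV²/2) = 1.11e+04 Pa.
ΔP_A/ΔP_B = 3.809e+04/1.11e+04 = 3.43.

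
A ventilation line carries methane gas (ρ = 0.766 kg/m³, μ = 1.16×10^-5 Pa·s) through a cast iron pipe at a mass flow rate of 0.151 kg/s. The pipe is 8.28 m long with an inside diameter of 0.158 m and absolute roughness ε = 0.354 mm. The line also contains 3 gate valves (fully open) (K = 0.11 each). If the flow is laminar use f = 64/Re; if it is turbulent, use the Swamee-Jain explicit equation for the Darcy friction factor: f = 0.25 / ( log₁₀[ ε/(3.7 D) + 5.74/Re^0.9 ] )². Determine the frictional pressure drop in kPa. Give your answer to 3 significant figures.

A = πD²/4 = π(0.158)²/4 = 0.01961 m²; mean velocity V = ṁ/(ρA) = 0.151/(0.766 · 0.01961) = 10.05 m/s.
Reynolds number Re = ρVD/μ = 0.766 · 10.05 · 0.158 / 1.16e-05 = 1.049e+05.
Re > 4000 → turbulent. Relative roughness ε/D = 0.000354/0.158 = 0.00224. Swamee-Jain: f = 0.25/(log₁₀[0.00224/3.7 + 5.74/1.049e+05^0.9])² = 0.25/(log₁₀[0.000606 + 0.000174])² = 0.25/(-3.108)² = 0.02588.
Total minor-loss coefficient ΣK = 3·0.11 = 0.33.
ΔP = [f·L/D + ΣK]·(ρV²/2) = [0.02588·8.28/0.158 + 0.33]·(0.766·10.05²/2) = [1.356 + 0.33]·38.72 = 65.28 Pa.
ΔP = 65.28 Pa = 0.0653 kPa.

ΔP ≈ 0.0653 kPa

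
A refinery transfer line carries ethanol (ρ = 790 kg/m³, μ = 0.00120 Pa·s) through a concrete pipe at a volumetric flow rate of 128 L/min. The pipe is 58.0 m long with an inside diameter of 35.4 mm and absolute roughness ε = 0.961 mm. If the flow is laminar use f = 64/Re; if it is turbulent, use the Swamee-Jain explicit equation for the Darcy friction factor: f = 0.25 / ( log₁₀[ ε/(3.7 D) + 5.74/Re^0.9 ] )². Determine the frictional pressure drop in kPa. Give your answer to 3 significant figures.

ΔP ≈ 170 kPa

Q = 128 L/min = 128/60000 = 0.002133 m³/s.
Cross-sectional area A = πD²/4 = π(0.0354)²/4 = 0.0009842 m²; mean velocity V = Q/A = 0.002133/0.0009842 = 2.168 m/s.
Reynolds number Re = ρVD/μ = 790 · 2.168 · 0.0354 / 0.0012 = 5.051e+04.
Re > 4000 → turbulent. Relative roughness ε/D = 0.000961/0.0354 = 0.0271. Swamee-Jain: f = 0.25/(log₁₀[0.0271/3.7 + 5.74/5.051e+04^0.9])² = 0.25/(log₁₀[0.00734 + 0.000336])² = 0.25/(-2.115)² = 0.05589.
Darcy-Weisbach: ΔP = f(L/D)(ρV²/2) = 0.05589·(58/0.0354)·(790·2.168²/2) = 0.05589·1638·1856 = 1.699e+05 Pa.
ΔP = 1.699e+05 Pa = 170 kPa.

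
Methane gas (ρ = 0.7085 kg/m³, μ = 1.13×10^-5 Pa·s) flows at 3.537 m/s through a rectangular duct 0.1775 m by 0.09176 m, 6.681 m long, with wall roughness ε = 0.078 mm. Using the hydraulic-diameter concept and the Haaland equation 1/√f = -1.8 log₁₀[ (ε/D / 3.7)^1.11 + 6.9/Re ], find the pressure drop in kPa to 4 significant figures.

ΔP ≈ 0.006206 kPa

Hydraulic diameter D_h = 4A/P = 4·(0.1775·0.09176)/(2·(0.1775+0.09176)) = 0.06515/0.5385 = 0.121 m.
Re = ρVD_h/μ = 0.7085·3.537·0.121/1.13e-05 = 2.683e+04.
ε/D_h = 7.8e-05/0.121 = 0.000645; Haaland gives 1/√f = -1.8 log₁₀[6.73e-05+0.000257] = 6.28, so f = 0.02536.
ΔP = f(L/D_h)(ρV²/2) = 0.02536·6.681/0.121·4.432 = 6.206 Pa.
ΔP = 0.006206 kPa.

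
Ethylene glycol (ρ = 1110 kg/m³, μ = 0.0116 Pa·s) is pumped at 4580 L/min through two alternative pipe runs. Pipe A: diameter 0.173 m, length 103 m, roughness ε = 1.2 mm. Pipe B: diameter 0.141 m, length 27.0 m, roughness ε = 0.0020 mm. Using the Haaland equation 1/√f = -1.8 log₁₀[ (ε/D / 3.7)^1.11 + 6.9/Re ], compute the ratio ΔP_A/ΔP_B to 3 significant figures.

ΔP_A/ΔP_B ≈ 2.46

Pipe A: V = Q/A = 0.07633/0.02351 = 3.247 m/s; Re = 5.376e+04; ε/D = 0.00694; Haaland → f = 0.03496; ΔP_A = f(L/D)(ρV²/2) = 1.218e+05 Pa.
Pipe B: V = Q/A = 0.07633/0.01561 = 4.889 m/s; Re = 6.596e+04; ε/D = 1.42e-05; Haaland → f = 0.01952; ΔP_B = f(L/D)(ρV²/2) = 4.958e+04 Pa.
ΔP_A/ΔP_B = 1.218e+05/4.958e+04 = 2.46.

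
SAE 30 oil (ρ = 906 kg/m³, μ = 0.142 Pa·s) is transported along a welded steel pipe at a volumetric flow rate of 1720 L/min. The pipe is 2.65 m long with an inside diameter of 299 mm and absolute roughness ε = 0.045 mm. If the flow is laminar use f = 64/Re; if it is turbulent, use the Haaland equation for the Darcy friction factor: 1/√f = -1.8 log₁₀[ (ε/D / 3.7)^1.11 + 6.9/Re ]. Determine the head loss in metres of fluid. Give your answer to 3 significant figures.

Q = 1720 L/min = 1720/60000 = 0.02867 m³/s.
Cross-sectional area A = πD²/4 = π(0.299)²/4 = 0.07022 m²; mean velocity V = Q/A = 0.02867/0.07022 = 0.4083 m/s.
Reynolds number Re = ρVD/μ = 906 · 0.4083 · 0.299 / 0.142 = 778.9.
Re < 2300 → laminar flow, so f = 64/Re = 64/778.9 = 0.08217 (the turbulent correlation is not needed).
Darcy-Weisbach: ΔP = f(L/D)(ρV²/2) = 0.08217·(2.65/0.299)·(906·0.4083²/2) = 0.08217·8.863·75.51 = 54.99 Pa.
Head loss h_f = ΔP/(ρg) = 54.99/(906·9.81) = 0.00619 m.

h_f ≈ 0.00619 m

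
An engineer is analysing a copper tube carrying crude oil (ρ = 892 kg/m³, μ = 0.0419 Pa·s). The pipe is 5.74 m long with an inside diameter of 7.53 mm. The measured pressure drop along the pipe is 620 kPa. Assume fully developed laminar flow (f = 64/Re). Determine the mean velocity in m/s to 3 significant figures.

For laminar flow, f = 64/Re with Re = ρVD/μ, so Darcy-Weisbach reduces to ΔP = 32μLV/D². Solving for V: V = ΔP·D²/(32μL) = 6.2e+05·(0.00753)²/(32·0.0419·5.74) = 4.568 m/s.
Check: Re = ρVD/μ = 892·4.568·0.00753/0.0419 = 732.2 < 2300, so the laminar assumption holds.

V ≈ 4.57 m/s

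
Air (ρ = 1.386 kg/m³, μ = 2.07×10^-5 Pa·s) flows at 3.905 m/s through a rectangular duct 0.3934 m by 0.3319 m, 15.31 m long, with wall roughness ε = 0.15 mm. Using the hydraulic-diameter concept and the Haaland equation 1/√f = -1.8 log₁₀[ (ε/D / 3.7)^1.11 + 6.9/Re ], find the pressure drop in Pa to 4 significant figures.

Hydraulic diameter D_h = 4A/P = 4·(0.3934·0.3319)/(2·(0.3934+0.3319)) = 0.5223/1.451 = 0.36 m.
Re = ρVD_h/μ = 1.386·3.905·0.36/2.07e-05 = 9.414e+04.
ε/D_h = 0.00015/0.36 = 0.000417; Haaland gives 1/√f = -1.8 log₁₀[4.14e-05+7.33e-05] = 7.093, so f = 0.01988.
ΔP = f(L/D_h)(ρV²/2) = 0.01988·15.31/0.36·10.57 = 8.933 Pa.

ΔP ≈ 8.933 Pa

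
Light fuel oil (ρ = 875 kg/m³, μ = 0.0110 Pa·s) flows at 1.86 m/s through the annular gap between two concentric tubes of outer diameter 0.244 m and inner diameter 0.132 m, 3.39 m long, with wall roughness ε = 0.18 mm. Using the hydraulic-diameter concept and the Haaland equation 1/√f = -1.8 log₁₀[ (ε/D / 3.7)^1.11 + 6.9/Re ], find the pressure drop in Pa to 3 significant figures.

Hydraulic diameter D_h = 4A/P = D_o - D_i = 0.244 - 0.132 = 0.112 m.
Re = ρVD_h/μ = 875·1.86·0.112/0.011 = 1.657e+04.
ε/D_h = 0.00018/0.112 = 0.00161; Haaland gives 1/√f = -1.8 log₁₀[0.000185+0.000416] = 5.797, so f = 0.02976.
ΔP = f(L/D_h)(ρV²/2) = 0.02976·3.39/0.112·1514 = 1363 Pa.

ΔP ≈ 1360 Pa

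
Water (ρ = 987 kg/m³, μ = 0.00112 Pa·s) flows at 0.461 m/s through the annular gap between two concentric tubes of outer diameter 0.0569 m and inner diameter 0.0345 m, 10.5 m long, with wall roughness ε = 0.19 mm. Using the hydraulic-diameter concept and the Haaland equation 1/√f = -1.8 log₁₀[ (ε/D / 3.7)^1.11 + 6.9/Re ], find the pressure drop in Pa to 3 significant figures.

ΔP ≈ 2060 Pa

Hydraulic diameter D_h = 4A/P = D_o - D_i = 0.0569 - 0.0345 = 0.0224 m.
Re = ρVD_h/μ = 987·0.461·0.0224/0.00112 = 9100.
ε/D_h = 0.00019/0.0224 = 0.00848; Haaland gives 1/√f = -1.8 log₁₀[0.00117+0.000758] = 4.885, so f = 0.04191.
ΔP = f(L/D_h)(ρV²/2) = 0.04191·10.5/0.0224·104.9 = 2060 Pa.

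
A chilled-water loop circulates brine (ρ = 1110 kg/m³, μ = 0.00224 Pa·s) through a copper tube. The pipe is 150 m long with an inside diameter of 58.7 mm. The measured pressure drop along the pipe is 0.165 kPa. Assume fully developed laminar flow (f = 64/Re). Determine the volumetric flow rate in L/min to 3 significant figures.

For laminar flow, f = 64/Re with Re = ρVD/μ, so Darcy-Weisbach reduces to ΔP = 32μLV/D². Solving for V: V = ΔP·D²/(32μL) = 165·(0.0587)²/(32·0.00224·150) = 0.05288 m/s.
Check: Re = ρVD/μ = 1110·0.05288·0.0587/0.00224 = 1538 < 2300, so the laminar assumption holds.
Q = V·A = 0.05288·(π/4·0.0587²) = 0.0001431 m³/s = 8.59 L/min.

Q ≈ 8.59 L/min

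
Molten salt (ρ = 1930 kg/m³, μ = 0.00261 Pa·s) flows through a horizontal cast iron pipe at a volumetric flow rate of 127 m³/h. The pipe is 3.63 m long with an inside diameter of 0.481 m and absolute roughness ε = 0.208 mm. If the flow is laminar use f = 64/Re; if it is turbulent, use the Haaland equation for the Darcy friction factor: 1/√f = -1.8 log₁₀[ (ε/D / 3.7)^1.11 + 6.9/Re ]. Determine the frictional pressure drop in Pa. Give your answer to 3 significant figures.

Q = 127 m³/h = 127/3600 = 0.03528 m³/s.
Cross-sectional area A = πD²/4 = π(0.481)²/4 = 0.1817 m²; mean velocity V = Q/A = 0.03528/0.1817 = 0.1941 m/s.
Reynolds number Re = ρVD/μ = 1930 · 0.1941 · 0.481 / 0.00261 = 6.905e+04.
Re > 4000 → turbulent. Relative roughness ε/D = 0.000208/0.481 = 0.000432. Haaland: 1/√f = -1.8 log₁₀[(0.000432/3.7)^1.11 + 6.9/6.905e+04] = -1.8 log₁₀[4.32e-05 + 9.99e-05] = 6.92, so f = 0.02088.
Darcy-Weisbach: ΔP = f(L/D)(ρV²/2) = 0.02088·(3.63/0.481)·(1930·0.1941²/2) = 0.02088·7.547·36.37 = 5.732 Pa.

ΔP ≈ 5.73 Pa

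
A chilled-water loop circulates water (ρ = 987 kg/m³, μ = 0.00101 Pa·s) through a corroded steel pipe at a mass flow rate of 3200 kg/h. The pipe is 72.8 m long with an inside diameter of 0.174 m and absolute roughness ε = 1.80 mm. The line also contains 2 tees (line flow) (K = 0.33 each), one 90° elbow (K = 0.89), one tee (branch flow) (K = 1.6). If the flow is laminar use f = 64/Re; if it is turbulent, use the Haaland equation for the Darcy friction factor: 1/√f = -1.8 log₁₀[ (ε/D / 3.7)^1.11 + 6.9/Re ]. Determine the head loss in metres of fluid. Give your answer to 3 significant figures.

h_f ≈ 0.00163 m

ṁ = 3200 kg/h = 3200/3600 = 0.8889 kg/s.
A = πD²/4 = π(0.174)²/4 = 0.02378 m²; mean velocity V = ṁ/(ρA) = 0.8889/(987 · 0.02378) = 0.03787 m/s.
Reynolds number Re = ρVD/μ = 987 · 0.03787 · 0.174 / 0.00101 = 6440.
Re > 4000 → turbulent. Relative roughness ε/D = 0.0018/0.174 = 0.0103. Haaland: 1/√f = -1.8 log₁₀[(0.0103/3.7)^1.11 + 6.9/6440] = -1.8 log₁₀[0.00146 + 0.00107] = 4.673, so f = 0.0458.
Total minor-loss coefficient ΣK = 2·0.33 + 1·0.89 + 1·1.6 = 3.15.
ΔP = [f·L/D + ΣK]·(ρV²/2) = [0.0458·72.8/0.174 + 3.15]·(987·0.03787²/2) = [19.16 + 3.15]·0.7079 = 15.8 Pa.
Head loss h_f = ΔP/(ρg) = 15.8/(987·9.81) = 0.00163 m.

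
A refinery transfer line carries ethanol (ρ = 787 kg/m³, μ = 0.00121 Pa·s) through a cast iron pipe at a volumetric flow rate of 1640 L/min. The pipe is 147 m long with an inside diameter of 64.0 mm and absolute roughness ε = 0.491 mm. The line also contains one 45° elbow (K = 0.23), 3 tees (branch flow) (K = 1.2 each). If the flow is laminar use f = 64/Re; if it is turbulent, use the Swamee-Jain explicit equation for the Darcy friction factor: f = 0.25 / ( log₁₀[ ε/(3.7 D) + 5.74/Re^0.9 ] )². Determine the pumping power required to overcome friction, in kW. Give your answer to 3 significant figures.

Q = 1640 L/min = 1640/60000 = 0.02733 m³/s.
Cross-sectional area A = πD²/4 = π(0.064)²/4 = 0.003217 m²; mean velocity V = Q/A = 0.02733/0.003217 = 8.497 m/s.
Reynolds number Re = ρVD/μ = 787 · 8.497 · 0.064 / 0.00121 = 3.537e+05.
Re > 4000 → turbulent. Relative roughness ε/D = 0.000491/0.064 = 0.00767. Swamee-Jain: f = 0.25/(log₁₀[0.00767/3.7 + 5.74/3.537e+05^0.9])² = 0.25/(log₁₀[0.00207 + 5.82e-05])² = 0.25/(-2.671)² = 0.03504.
Total minor-loss coefficient ΣK = 1·0.23 + 3·1.2 = 3.83.
ΔP = [f·L/D + ΣK]·(ρV²/2) = [0.03504·147/0.064 + 3.83]·(787·8.497²/2) = [80.47 + 3.83]·2.841e+04 = 2.395e+06 Pa.
Pumping power P = QΔP = 0.02733·2.395e+06 = 65460 W = 65.5 kW.

P ≈ 65.5 kW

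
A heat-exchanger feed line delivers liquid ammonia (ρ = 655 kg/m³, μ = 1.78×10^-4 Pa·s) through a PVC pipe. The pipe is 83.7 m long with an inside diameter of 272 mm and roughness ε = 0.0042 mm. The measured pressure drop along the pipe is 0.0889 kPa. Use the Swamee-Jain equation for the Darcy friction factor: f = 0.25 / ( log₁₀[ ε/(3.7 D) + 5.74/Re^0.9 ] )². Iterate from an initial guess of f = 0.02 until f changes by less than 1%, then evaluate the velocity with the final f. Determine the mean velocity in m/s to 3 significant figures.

V ≈ 0.241 m/s

Rearranging Darcy-Weisbach: V = √(2·ΔP·D/(f·L·ρ)). With ε/D = 4.2e-06/0.272 = 1.54e-05, iterate starting from f = 0.02:
  f = 0.02 → V = √(2·88.9·0.272/(0.02·83.7·655)) = 0.21 m/s; Re = ρVD/μ = 2.102e+05; f → 0.01553
  f = 0.01553 → V = 0.2383 m/s; Re = 2.386e+05; f → 0.01517
  f = 0.01517 → V = 0.2411 m/s; Re = 2.414e+05; f → 0.01514
Converged (Δf/f < 1%). With the final f = 0.01514: V = √(2·88.9·0.272/(0.01514·83.7·655)) = 0.2414 m/s.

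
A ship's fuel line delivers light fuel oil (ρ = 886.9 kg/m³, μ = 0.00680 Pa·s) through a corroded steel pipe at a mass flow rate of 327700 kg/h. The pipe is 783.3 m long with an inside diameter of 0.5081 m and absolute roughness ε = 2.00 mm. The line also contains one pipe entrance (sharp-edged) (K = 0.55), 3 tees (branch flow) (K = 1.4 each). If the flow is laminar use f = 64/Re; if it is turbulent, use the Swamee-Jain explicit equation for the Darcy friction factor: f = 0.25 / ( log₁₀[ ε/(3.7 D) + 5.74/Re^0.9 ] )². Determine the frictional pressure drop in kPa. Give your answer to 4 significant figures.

ΔP ≈ 6.086 kPa

ṁ = 327700 kg/h = 327700/3600 = 91.03 kg/s.
A = πD²/4 = π(0.5081)²/4 = 0.2028 m²; mean velocity V = ṁ/(ρA) = 91.03/(886.9 · 0.2028) = 0.5062 m/s.
Reynolds number Re = ρVD/μ = 886.9 · 0.5062 · 0.5081 / 0.0068 = 3.354e+04.
Re > 4000 → turbulent. Relative roughness ε/D = 0.002/0.5081 = 0.00394. Swamee-Jain: f = 0.25/(log₁₀[0.00394/3.7 + 5.74/3.354e+04^0.9])² = 0.25/(log₁₀[0.00106 + 0.000485])² = 0.25/(-2.81)² = 0.03166.
Total minor-loss coefficient ΣK = 1·0.55 + 3·1.4 = 4.75.
ΔP = [f·L/D + ΣK]·(ρV²/2) = [0.03166·783.3/0.5081 + 4.75]·(886.9·0.5062²/2) = [48.81 + 4.75]·113.6 = 6086 Pa.
ΔP = 6086 Pa = 6.086 kPa.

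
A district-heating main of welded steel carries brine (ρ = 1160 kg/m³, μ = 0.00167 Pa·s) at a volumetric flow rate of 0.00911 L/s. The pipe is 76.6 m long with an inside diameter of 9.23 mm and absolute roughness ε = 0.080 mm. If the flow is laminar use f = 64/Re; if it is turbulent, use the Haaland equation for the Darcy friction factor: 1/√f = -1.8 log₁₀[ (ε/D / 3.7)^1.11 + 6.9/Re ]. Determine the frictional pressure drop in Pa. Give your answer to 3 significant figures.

ΔP ≈ 6540 Pa

Q = 0.00911 L/s = 0.00911/1000 = 9.11e-06 m³/s.
Cross-sectional area A = πD²/4 = π(0.00923)²/4 = 6.691e-05 m²; mean velocity V = Q/A = 9.11e-06/6.691e-05 = 0.1362 m/s.
Reynolds number Re = ρVD/μ = 1160 · 0.1362 · 0.00923 / 0.00167 = 872.9.
Re < 2300 → laminar flow, so f = 64/Re = 64/872.9 = 0.07332 (the turbulent correlation is not needed).
Darcy-Weisbach: ΔP = f(L/D)(ρV²/2) = 0.07332·(76.6/0.00923)·(1160·0.1362²/2) = 0.07332·8299·10.75 = 6542 Pa.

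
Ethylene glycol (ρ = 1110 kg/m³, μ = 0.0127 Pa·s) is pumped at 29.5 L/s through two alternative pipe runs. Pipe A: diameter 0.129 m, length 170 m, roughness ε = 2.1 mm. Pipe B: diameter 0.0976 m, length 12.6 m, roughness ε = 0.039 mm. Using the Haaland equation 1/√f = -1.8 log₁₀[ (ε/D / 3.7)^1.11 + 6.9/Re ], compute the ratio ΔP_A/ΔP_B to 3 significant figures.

Pipe A: V = Q/A = 0.0295/0.01307 = 2.257 m/s; Re = 2.545e+04; ε/D = 0.0163; Haaland → f = 0.04674; ΔP_A = f(L/D)(ρV²/2) = 1.742e+05 Pa.
Pipe B: V = Q/A = 0.0295/0.007482 = 3.943 m/s; Re = 3.364e+04; ε/D = 0.0004; Haaland → f = 0.02366; ΔP_B = f(L/D)(ρV²/2) = 2.636e+04 Pa.
ΔP_A/ΔP_B = 1.742e+05/2.636e+04 = 6.61.

ΔP_A/ΔP_B ≈ 6.61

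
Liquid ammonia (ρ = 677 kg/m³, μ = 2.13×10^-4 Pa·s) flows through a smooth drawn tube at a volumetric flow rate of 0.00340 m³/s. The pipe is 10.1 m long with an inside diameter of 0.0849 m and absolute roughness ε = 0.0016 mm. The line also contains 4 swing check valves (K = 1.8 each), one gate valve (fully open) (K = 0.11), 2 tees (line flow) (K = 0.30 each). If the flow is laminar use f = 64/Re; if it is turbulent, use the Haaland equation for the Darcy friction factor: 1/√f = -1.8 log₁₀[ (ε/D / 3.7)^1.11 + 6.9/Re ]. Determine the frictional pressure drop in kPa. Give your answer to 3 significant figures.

Cross-sectional area A = πD²/4 = π(0.0849)²/4 = 0.005661 m²; mean velocity V = Q/A = 0.0034/0.005661 = 0.6006 m/s.
Reynolds number Re = ρVD/μ = 677 · 0.6006 · 0.0849 / 0.000213 = 1.621e+05.
Re > 4000 → turbulent. Relative roughness ε/D = 1.6e-06/0.0849 = 1.88e-05. Haaland: 1/√f = -1.8 log₁₀[(1.88e-05/3.7)^1.11 + 6.9/1.621e+05] = -1.8 log₁₀[1.33e-06 + 4.26e-05] = 7.843, so f = 0.01626.
Total minor-loss coefficient ΣK = 4·1.8 + 1·0.11 + 2·0.3 = 7.91.
ΔP = [f·L/D + ΣK]·(ρV²/2) = [0.01626·10.1/0.0849 + 7.91]·(677·0.6006²/2) = [1.934 + 7.91]·122.1 = 1202 Pa.
ΔP = 1202 Pa = 1.20 kPa.

ΔP ≈ 1.20 kPa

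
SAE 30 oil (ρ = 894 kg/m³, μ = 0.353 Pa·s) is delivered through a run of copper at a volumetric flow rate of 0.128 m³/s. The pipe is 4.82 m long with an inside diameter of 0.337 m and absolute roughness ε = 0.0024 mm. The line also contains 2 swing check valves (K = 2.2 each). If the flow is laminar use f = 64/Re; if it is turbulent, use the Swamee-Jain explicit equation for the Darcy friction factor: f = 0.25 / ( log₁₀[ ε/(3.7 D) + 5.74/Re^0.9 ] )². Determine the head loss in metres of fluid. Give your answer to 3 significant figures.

h_f ≈ 0.540 m

Cross-sectional area A = πD²/4 = π(0.337)²/4 = 0.0892 m²; mean velocity V = Q/A = 0.128/0.0892 = 1.435 m/s.
Reynolds number Re = ρVD/μ = 894 · 1.435 · 0.337 / 0.353 = 1225.
Re < 2300 → laminar flow, so f = 64/Re = 64/1225 = 0.05225 (the turbulent correlation is not needed).
Total minor-loss coefficient ΣK = 2·2.2 = 4.4.
ΔP = [f·L/D + ΣK]·(ρV²/2) = [0.05225·4.82/0.337 + 4.4]·(894·1.435²/2) = [0.7474 + 4.4]·920.5 = 4738 Pa.
Head loss h_f = ΔP/(ρg) = 4738/(894·9.81) = 0.540 m.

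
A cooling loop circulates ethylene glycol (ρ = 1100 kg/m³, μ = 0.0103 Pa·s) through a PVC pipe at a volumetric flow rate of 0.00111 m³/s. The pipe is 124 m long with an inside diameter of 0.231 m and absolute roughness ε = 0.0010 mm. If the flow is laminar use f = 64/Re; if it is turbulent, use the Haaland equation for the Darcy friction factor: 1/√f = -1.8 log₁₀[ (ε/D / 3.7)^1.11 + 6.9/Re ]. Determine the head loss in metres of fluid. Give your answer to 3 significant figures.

Cross-sectional area A = πD²/4 = π(0.231)²/4 = 0.04191 m²; mean velocity V = Q/A = 0.00111/0.04191 = 0.02649 m/s.
Reynolds number Re = ρVD/μ = 1100 · 0.02649 · 0.231 / 0.0103 = 653.4.
Re < 2300 → laminar flow, so f = 64/Re = 64/653.4 = 0.09795 (the turbulent correlation is not needed).
Darcy-Weisbach: ΔP = f(L/D)(ρV²/2) = 0.09795·(124/0.231)·(1100·0.02649²/2) = 0.09795·536.8·0.3858 = 20.29 Pa.
Head loss h_f = ΔP/(ρg) = 20.29/(1100·9.81) = 0.00188 m.

h_f ≈ 0.00188 m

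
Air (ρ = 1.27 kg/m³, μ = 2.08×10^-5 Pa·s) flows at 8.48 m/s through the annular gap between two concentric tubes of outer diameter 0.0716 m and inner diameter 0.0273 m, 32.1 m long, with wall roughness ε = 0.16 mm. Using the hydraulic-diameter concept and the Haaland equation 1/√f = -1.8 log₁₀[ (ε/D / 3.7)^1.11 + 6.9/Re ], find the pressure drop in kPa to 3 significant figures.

Hydraulic diameter D_h = 4A/P = D_o - D_i = 0.0716 - 0.0273 = 0.0443 m.
Re = ρVD_h/μ = 1.27·8.48·0.0443/2.08e-05 = 2.294e+04.
ε/D_h = 0.00016/0.0443 = 0.00361; Haaland gives 1/√f = -1.8 log₁₀[0.000455+0.000301] = 5.618, so f = 0.03168.
ΔP = f(L/D_h)(ρV²/2) = 0.03168·32.1/0.0443·45.66 = 1048 Pa.
ΔP = 1.05 kPa.

ΔP ≈ 1.05 kPa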